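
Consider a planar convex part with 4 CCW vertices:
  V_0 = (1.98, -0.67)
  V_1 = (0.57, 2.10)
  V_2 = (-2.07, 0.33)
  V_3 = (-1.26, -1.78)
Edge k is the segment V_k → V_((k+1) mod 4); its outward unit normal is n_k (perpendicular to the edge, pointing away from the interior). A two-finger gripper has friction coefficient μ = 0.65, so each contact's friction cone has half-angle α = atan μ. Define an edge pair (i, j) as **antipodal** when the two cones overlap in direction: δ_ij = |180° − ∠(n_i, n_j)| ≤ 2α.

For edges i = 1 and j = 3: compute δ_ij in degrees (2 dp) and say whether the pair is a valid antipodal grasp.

α = atan 0.65 = 33.02°;  2α = 66.05°
edge 1: e_1 = (-2.64, -1.77);  n_1 = (-0.5569, +0.8306)
edge 3: e_3 = (+3.24, +1.11);  n_3 = (+0.3241, -0.9460)
∠(n_1, n_3) = 165.07°
δ = |180° − 165.07°| = 14.93°
14.93° ≤ 2α = 66.05°  →  valid

δ = 14.93°, valid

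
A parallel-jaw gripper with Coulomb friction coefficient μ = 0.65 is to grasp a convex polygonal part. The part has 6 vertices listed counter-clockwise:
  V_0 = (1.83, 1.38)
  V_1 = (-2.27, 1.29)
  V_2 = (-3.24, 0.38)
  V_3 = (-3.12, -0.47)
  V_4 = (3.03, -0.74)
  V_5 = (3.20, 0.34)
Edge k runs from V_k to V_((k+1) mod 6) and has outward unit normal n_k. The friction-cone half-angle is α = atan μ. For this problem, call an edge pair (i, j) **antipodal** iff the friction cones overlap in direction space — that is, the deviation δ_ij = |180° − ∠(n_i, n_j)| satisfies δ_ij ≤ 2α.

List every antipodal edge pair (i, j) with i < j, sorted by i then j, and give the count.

α = atan 0.65 = 33.02°;  2α = 66.05°
n_0 = (-0.0219, +0.9998)
n_1 = (-0.6842, +0.7293)
n_2 = (-0.9902, -0.1398)
n_3 = (-0.0439, -0.9990)
n_4 = (+0.9878, -0.1555)
n_5 = (+0.6046, +0.7965)
  (0,1): δ = 138.09°  ·
  (0,2): δ = 83.22°  ·
  (0,3): δ = 3.77°  ✓
  (0,4): δ = 79.80°  ·
  (0,5): δ = 141.54°  ·
  (1,2): δ = 125.14°  ·
  (1,3): δ = 45.69°  ✓
  (1,4): δ = 37.88°  ✓
  (1,5): δ = 99.62°  ·
  (2,3): δ = 100.55°  ·
  (2,4): δ = 16.98°  ✓
  (2,5): δ = 44.76°  ✓
  (3,4): δ = 96.43°  ·
  (3,5): δ = 34.69°  ✓
  (4,5): δ = 118.26°  ·
antipodal pairs: 6

count = 6; pairs: (0,3), (1,3), (1,4), (2,4), (2,5), (3,5)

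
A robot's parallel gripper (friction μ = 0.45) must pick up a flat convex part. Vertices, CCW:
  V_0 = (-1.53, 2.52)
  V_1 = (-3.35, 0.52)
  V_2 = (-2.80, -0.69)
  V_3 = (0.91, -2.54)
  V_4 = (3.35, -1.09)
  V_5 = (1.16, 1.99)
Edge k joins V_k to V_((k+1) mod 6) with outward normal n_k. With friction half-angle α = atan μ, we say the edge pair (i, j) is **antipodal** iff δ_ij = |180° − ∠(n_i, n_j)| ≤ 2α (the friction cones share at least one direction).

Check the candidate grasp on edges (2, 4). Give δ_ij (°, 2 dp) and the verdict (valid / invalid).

α = atan 0.45 = 24.23°;  2α = 48.46°
edge 2: e_2 = (+3.71, -1.85);  n_2 = (-0.4462, -0.8949)
edge 4: e_4 = (-2.19, +3.08);  n_4 = (+0.8150, +0.5795)
∠(n_2, n_4) = 151.92°
δ = |180° − 151.92°| = 28.08°
28.08° ≤ 2α = 48.46°  →  valid

δ = 28.08°, valid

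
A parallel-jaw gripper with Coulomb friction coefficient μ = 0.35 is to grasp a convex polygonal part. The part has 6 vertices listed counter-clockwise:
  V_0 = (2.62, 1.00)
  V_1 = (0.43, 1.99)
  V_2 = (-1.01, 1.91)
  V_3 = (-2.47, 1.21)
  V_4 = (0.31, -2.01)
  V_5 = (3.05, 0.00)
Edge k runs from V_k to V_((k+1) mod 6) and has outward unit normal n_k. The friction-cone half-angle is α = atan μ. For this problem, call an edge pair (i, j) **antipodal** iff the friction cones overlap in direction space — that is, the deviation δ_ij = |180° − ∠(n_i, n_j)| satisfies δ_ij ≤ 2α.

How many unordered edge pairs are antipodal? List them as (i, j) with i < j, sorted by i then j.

count = 4; pairs: (0,3), (1,4), (2,4), (3,5)

α = atan 0.35 = 19.29°;  2α = 38.58°
n_0 = (+0.4119, +0.9112)
n_1 = (-0.0555, +0.9985)
n_2 = (-0.4323, +0.9017)
n_3 = (-0.7569, -0.6535)
n_4 = (+0.5915, -0.8063)
n_5 = (+0.9187, +0.3950)
  (0,1): δ = 152.49°  ·
  (0,2): δ = 130.06°  ·
  (0,3): δ = 24.87°  ✓
  (0,4): δ = 60.59°  ·
  (0,5): δ = 137.59°  ·
  (1,2): δ = 157.56°  ·
  (1,3): δ = 52.37°  ·
  (1,4): δ = 33.08°  ✓
  (1,5): δ = 110.09°  ·
  (2,3): δ = 74.81°  ·
  (2,4): δ = 10.65°  ✓
  (2,5): δ = 87.65°  ·
  (3,4): δ = 94.54°  ·
  (3,5): δ = 17.54°  ✓
  (4,5): δ = 103.00°  ·
antipodal pairs: 4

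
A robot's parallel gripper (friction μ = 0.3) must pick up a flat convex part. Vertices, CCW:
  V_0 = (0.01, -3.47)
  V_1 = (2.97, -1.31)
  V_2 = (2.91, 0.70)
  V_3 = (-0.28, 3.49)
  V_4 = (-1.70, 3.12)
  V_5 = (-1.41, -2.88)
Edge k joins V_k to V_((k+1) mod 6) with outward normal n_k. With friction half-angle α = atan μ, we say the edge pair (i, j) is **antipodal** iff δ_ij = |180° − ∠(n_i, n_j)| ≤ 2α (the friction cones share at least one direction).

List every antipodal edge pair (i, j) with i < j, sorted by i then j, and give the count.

α = atan 0.3 = 16.70°;  2α = 33.40°
n_0 = (+0.5895, -0.8078)
n_1 = (+0.9996, +0.0298)
n_2 = (+0.6583, +0.7527)
n_3 = (-0.2521, +0.9677)
n_4 = (-0.9988, -0.0483)
n_5 = (-0.3837, -0.9235)
  (0,1): δ = 124.41°  ·
  (0,2): δ = 77.29°  ·
  (0,3): δ = 21.51°  ✓
  (0,4): δ = 56.65°  ·
  (0,5): δ = 121.32°  ·
  (1,2): δ = 132.88°  ·
  (1,3): δ = 77.11°  ·
  (1,4): δ = 1.06°  ✓
  (1,5): δ = 65.73°  ·
  (2,3): δ = 124.22°  ·
  (2,4): δ = 46.06°  ·
  (2,5): δ = 18.61°  ✓
  (3,4): δ = 101.84°  ·
  (3,5): δ = 37.17°  ·
  (4,5): δ = 115.33°  ·
antipodal pairs: 3

count = 3; pairs: (0,3), (1,4), (2,5)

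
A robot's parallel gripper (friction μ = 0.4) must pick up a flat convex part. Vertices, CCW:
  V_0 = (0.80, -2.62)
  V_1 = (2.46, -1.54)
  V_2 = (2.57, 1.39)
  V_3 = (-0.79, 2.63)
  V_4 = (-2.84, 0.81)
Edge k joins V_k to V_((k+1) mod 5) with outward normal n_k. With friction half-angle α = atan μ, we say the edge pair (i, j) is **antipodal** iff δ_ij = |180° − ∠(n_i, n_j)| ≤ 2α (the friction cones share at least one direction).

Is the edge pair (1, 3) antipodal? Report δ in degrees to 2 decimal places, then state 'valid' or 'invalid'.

α = atan 0.4 = 21.80°;  2α = 43.60°
edge 1: e_1 = (+0.11, +2.93);  n_1 = (+0.9993, -0.0375)
edge 3: e_3 = (-2.05, -1.82);  n_3 = (-0.6639, +0.7478)
∠(n_1, n_3) = 133.75°
δ = |180° − 133.75°| = 46.25°
46.25° > 2α = 43.60°  →  invalid

δ = 46.25°, invalid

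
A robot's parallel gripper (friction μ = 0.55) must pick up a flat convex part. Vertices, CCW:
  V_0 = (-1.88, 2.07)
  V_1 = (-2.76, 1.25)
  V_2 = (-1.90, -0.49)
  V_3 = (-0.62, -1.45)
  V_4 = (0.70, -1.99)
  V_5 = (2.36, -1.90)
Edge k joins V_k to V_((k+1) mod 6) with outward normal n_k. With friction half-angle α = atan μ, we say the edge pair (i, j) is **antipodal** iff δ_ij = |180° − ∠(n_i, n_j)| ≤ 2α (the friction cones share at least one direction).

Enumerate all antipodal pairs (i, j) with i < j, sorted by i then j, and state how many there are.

α = atan 0.55 = 28.81°;  2α = 57.62°
n_0 = (-0.6817, +0.7316)
n_1 = (-0.8965, -0.4431)
n_2 = (-0.6000, -0.8000)
n_3 = (-0.3786, -0.9255)
n_4 = (+0.0541, -0.9985)
n_5 = (+0.6835, +0.7300)
  (0,1): δ = 106.68°  ·
  (0,2): δ = 79.85°  ·
  (0,3): δ = 65.23°  ·
  (0,4): δ = 39.88°  ✓
  (0,5): δ = 93.90°  ·
  (1,2): δ = 153.17°  ·
  (1,3): δ = 138.55°  ·
  (1,4): δ = 113.20°  ·
  (1,5): δ = 20.58°  ✓
  (2,3): δ = 165.38°  ·
  (2,4): δ = 140.03°  ·
  (2,5): δ = 6.25°  ✓
  (3,4): δ = 154.65°  ·
  (3,5): δ = 20.87°  ✓
  (4,5): δ = 46.22°  ✓
antipodal pairs: 5

count = 5; pairs: (0,4), (1,5), (2,5), (3,5), (4,5)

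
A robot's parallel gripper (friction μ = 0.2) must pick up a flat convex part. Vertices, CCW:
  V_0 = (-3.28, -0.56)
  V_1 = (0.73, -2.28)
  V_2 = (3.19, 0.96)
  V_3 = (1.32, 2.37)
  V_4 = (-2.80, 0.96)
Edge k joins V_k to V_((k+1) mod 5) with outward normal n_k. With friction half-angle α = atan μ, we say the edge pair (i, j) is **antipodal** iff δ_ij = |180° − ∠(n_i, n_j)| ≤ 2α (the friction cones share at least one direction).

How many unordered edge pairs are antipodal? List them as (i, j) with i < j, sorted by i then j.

count = 2; pairs: (0,2), (1,4)

α = atan 0.2 = 11.31°;  2α = 22.62°
n_0 = (-0.3942, -0.9190)
n_1 = (+0.7964, -0.6047)
n_2 = (+0.6020, +0.7985)
n_3 = (-0.3238, +0.9461)
n_4 = (-0.9536, +0.3011)
  (0,1): δ = 103.99°  ·
  (0,2): δ = 13.80°  ✓
  (0,3): δ = 42.11°  ·
  (0,4): δ = 95.69°  ·
  (1,2): δ = 89.81°  ·
  (1,3): δ = 33.90°  ·
  (1,4): δ = 19.68°  ✓
  (2,3): δ = 124.09°  ·
  (2,4): δ = 70.51°  ·
  (3,4): δ = 126.42°  ·
antipodal pairs: 2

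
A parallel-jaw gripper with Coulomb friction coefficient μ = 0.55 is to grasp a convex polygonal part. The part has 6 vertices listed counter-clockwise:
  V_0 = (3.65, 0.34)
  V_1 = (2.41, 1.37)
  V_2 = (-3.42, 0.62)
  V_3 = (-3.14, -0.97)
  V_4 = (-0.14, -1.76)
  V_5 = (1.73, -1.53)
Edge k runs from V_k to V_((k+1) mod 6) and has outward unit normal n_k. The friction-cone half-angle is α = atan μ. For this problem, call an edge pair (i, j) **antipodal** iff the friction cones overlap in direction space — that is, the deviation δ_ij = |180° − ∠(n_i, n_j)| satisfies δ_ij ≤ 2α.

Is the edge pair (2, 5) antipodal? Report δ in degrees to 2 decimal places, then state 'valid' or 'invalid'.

δ = 55.74°, valid

α = atan 0.55 = 28.81°;  2α = 57.62°
edge 2: e_2 = (+0.28, -1.59);  n_2 = (-0.9848, -0.1734)
edge 5: e_5 = (+1.92, +1.87);  n_5 = (+0.6977, -0.7164)
∠(n_2, n_5) = 124.26°
δ = |180° − 124.26°| = 55.74°
55.74° ≤ 2α = 57.62°  →  valid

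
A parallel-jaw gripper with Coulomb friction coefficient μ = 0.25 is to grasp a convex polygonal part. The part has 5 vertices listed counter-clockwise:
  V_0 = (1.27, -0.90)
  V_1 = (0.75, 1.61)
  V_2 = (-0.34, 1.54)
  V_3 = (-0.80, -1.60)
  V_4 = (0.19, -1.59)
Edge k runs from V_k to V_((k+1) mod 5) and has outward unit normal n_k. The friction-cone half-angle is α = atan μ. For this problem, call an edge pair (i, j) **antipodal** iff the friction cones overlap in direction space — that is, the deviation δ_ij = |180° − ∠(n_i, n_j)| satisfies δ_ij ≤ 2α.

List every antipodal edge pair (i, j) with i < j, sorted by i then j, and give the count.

α = atan 0.25 = 14.04°;  2α = 28.07°
n_0 = (+0.9792, +0.2029)
n_1 = (-0.0641, +0.9979)
n_2 = (-0.9894, +0.1449)
n_3 = (+0.0101, -0.9999)
n_4 = (+0.5384, -0.8427)
  (0,1): δ = 98.03°  ·
  (0,2): δ = 20.04°  ✓
  (0,3): δ = 78.87°  ·
  (0,4): δ = 110.87°  ·
  (1,2): δ = 102.01°  ·
  (1,3): δ = 3.10°  ✓
  (1,4): δ = 28.90°  ·
  (2,3): δ = 81.09°  ·
  (2,4): δ = 49.09°  ·
  (3,4): δ = 148.00°  ·
antipodal pairs: 2

count = 2; pairs: (0,2), (1,3)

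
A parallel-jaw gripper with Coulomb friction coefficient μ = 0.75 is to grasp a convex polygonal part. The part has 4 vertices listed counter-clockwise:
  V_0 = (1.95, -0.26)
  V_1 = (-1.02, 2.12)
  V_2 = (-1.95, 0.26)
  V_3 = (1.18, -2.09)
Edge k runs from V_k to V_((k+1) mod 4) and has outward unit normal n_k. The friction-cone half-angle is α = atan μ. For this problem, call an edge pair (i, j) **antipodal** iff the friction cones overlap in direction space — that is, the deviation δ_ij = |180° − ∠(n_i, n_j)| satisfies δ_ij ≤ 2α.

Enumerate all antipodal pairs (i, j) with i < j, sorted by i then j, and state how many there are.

count = 2; pairs: (0,2), (1,3)

α = atan 0.75 = 36.87°;  2α = 73.74°
n_0 = (+0.6253, +0.7804)
n_1 = (-0.8944, +0.4472)
n_2 = (-0.6004, -0.7997)
n_3 = (+0.9217, -0.3878)
  (0,1): δ = 77.86°  ·
  (0,2): δ = 1.81°  ✓
  (0,3): δ = 105.89°  ·
  (1,2): δ = 100.33°  ·
  (1,3): δ = 3.75°  ✓
  (2,3): δ = 75.92°  ·
antipodal pairs: 2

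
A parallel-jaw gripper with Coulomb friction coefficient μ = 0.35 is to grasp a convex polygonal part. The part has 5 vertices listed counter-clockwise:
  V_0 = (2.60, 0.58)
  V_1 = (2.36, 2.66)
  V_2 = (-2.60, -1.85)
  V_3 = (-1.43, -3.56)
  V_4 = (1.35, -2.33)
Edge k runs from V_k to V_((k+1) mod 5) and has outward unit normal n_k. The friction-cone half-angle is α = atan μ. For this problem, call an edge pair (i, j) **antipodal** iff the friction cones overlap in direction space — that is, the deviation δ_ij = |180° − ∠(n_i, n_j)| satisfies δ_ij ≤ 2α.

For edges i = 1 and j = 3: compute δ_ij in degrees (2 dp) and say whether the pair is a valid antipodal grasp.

δ = 18.41°, valid

α = atan 0.35 = 19.29°;  2α = 38.58°
edge 1: e_1 = (-4.96, -4.51);  n_1 = (-0.6727, +0.7399)
edge 3: e_3 = (+2.78, +1.23);  n_3 = (+0.4046, -0.9145)
∠(n_1, n_3) = 161.59°
δ = |180° − 161.59°| = 18.41°
18.41° ≤ 2α = 38.58°  →  valid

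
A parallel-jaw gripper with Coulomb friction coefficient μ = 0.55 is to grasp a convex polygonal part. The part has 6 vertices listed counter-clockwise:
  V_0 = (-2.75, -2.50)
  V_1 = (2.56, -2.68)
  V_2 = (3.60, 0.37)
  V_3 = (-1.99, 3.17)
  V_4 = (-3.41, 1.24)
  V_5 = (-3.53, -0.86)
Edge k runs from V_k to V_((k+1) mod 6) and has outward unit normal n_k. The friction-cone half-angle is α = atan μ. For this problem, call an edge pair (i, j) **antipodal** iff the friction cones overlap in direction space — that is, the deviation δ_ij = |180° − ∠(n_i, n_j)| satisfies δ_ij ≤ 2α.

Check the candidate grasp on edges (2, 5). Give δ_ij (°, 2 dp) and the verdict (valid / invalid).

α = atan 0.55 = 28.81°;  2α = 57.62°
edge 2: e_2 = (-5.59, +2.80);  n_2 = (+0.4479, +0.8941)
edge 5: e_5 = (+0.78, -1.64);  n_5 = (-0.9031, -0.4295)
∠(n_2, n_5) = 142.04°
δ = |180° − 142.04°| = 37.96°
37.96° ≤ 2α = 57.62°  →  valid

δ = 37.96°, valid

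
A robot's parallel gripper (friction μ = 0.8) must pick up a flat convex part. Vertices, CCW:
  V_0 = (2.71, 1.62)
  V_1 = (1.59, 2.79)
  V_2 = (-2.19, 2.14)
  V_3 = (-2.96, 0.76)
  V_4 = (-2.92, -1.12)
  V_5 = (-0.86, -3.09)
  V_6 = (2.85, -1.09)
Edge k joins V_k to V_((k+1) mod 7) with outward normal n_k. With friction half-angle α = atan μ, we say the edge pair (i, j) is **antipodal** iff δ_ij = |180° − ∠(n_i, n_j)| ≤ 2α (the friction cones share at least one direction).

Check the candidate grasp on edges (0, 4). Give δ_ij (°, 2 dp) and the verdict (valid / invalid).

δ = 2.53°, valid

α = atan 0.8 = 38.66°;  2α = 77.32°
edge 0: e_0 = (-1.12, +1.17);  n_0 = (+0.7224, +0.6915)
edge 4: e_4 = (+2.06, -1.97);  n_4 = (-0.6911, -0.7227)
∠(n_0, n_4) = 177.47°
δ = |180° − 177.47°| = 2.53°
2.53° ≤ 2α = 77.32°  →  valid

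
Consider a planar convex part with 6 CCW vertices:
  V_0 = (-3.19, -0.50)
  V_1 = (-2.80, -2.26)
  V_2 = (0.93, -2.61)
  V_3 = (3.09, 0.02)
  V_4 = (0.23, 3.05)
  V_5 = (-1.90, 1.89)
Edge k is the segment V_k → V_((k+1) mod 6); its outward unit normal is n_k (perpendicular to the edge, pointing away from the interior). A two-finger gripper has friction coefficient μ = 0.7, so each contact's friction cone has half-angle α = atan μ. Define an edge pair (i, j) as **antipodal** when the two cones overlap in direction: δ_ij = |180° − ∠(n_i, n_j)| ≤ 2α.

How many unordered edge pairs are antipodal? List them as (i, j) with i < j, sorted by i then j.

count = 7; pairs: (0,2), (0,3), (1,3), (1,4), (1,5), (2,4), (2,5)

α = atan 0.7 = 34.99°;  2α = 69.98°
n_0 = (-0.9763, -0.2163)
n_1 = (-0.0934, -0.9956)
n_2 = (+0.7728, -0.6347)
n_3 = (+0.7272, +0.6864)
n_4 = (-0.4783, +0.8782)
n_5 = (-0.8800, +0.4750)
  (0,1): δ = 107.85°  ·
  (0,2): δ = 51.89°  ✓
  (0,3): δ = 30.85°  ✓
  (0,4): δ = 106.08°  ·
  (0,5): δ = 139.15°  ·
  (1,2): δ = 124.04°  ·
  (1,3): δ = 41.29°  ✓
  (1,4): δ = 33.93°  ✓
  (1,5): δ = 67.00°  ✓
  (2,3): δ = 97.26°  ·
  (2,4): δ = 22.03°  ✓
  (2,5): δ = 11.04°  ✓
  (3,4): δ = 104.77°  ·
  (3,5): δ = 71.70°  ·
  (4,5): δ = 146.93°  ·
antipodal pairs: 7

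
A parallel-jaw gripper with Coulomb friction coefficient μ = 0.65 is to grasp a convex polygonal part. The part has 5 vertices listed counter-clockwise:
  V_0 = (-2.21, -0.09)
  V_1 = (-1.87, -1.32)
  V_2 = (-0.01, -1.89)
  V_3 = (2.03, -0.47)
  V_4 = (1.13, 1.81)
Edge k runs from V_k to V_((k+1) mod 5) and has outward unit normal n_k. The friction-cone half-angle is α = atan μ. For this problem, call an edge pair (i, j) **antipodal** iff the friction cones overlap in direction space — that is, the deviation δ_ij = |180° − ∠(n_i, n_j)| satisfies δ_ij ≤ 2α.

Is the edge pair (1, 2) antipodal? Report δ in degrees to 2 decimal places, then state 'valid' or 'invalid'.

α = atan 0.65 = 33.02°;  2α = 66.05°
edge 1: e_1 = (+1.86, -0.57);  n_1 = (-0.2930, -0.9561)
edge 2: e_2 = (+2.04, +1.42);  n_2 = (+0.5713, -0.8207)
∠(n_1, n_2) = 51.88°
δ = |180° − 51.88°| = 128.12°
128.12° > 2α = 66.05°  →  invalid

δ = 128.12°, invalid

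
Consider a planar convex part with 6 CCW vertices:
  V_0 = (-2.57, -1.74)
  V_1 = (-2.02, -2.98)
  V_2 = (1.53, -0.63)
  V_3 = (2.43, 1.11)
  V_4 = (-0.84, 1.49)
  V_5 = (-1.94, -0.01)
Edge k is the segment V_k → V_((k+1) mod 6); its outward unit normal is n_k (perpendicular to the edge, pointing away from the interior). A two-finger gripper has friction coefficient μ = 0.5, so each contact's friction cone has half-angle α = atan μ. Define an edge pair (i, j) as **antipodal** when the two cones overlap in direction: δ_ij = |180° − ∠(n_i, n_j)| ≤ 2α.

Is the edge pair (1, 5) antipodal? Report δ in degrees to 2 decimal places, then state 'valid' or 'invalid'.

α = atan 0.5 = 26.57°;  2α = 53.13°
edge 1: e_1 = (+3.55, +2.35);  n_1 = (+0.5520, -0.8339)
edge 5: e_5 = (-0.63, -1.73);  n_5 = (-0.9396, +0.3422)
∠(n_1, n_5) = 143.51°
δ = |180° − 143.51°| = 36.49°
36.49° ≤ 2α = 53.13°  →  valid

δ = 36.49°, valid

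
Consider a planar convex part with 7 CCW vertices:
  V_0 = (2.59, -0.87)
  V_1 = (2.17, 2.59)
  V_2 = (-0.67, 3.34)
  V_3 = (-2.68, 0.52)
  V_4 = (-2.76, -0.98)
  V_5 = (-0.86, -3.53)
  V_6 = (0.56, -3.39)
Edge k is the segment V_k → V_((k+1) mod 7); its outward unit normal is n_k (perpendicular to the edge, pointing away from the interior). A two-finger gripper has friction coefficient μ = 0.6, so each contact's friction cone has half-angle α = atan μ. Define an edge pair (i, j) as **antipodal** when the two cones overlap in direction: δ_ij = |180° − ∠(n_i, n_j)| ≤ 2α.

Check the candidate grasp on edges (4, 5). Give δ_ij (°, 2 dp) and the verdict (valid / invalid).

δ = 121.06°, invalid

α = atan 0.6 = 30.96°;  2α = 61.93°
edge 4: e_4 = (+1.90, -2.55);  n_4 = (-0.8019, -0.5975)
edge 5: e_5 = (+1.42, +0.14);  n_5 = (+0.0981, -0.9952)
∠(n_4, n_5) = 58.94°
δ = |180° − 58.94°| = 121.06°
121.06° > 2α = 61.93°  →  invalid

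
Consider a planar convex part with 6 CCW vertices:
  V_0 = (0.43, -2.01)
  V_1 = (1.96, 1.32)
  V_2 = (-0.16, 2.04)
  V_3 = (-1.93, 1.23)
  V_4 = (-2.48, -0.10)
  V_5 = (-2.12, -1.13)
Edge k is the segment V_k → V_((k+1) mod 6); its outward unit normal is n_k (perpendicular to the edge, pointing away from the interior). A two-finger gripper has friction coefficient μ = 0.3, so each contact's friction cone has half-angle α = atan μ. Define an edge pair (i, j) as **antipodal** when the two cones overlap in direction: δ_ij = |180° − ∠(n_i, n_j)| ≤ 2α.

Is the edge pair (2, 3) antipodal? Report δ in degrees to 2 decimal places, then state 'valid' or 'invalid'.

δ = 137.06°, invalid

α = atan 0.3 = 16.70°;  2α = 33.40°
edge 2: e_2 = (-1.77, -0.81);  n_2 = (-0.4161, +0.9093)
edge 3: e_3 = (-0.55, -1.33);  n_3 = (-0.9241, +0.3821)
∠(n_2, n_3) = 42.94°
δ = |180° − 42.94°| = 137.06°
137.06° > 2α = 33.40°  →  invalid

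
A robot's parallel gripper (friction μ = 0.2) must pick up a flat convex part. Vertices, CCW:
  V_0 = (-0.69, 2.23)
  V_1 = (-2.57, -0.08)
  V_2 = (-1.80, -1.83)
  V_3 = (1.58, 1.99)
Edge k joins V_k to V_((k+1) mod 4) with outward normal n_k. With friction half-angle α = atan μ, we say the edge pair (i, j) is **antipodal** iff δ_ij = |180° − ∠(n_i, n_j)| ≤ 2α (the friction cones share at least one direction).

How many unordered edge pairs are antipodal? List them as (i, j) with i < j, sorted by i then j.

count = 1; pairs: (0,2)

α = atan 0.2 = 11.31°;  2α = 22.62°
n_0 = (-0.7756, +0.6312)
n_1 = (-0.9153, -0.4027)
n_2 = (+0.7489, -0.6627)
n_3 = (+0.1051, +0.9945)
  (0,1): δ = 117.11°  ·
  (0,2): δ = 2.36°  ✓
  (0,3): δ = 123.11°  ·
  (1,2): δ = 65.25°  ·
  (1,3): δ = 60.22°  ·
  (2,3): δ = 54.53°  ·
antipodal pairs: 1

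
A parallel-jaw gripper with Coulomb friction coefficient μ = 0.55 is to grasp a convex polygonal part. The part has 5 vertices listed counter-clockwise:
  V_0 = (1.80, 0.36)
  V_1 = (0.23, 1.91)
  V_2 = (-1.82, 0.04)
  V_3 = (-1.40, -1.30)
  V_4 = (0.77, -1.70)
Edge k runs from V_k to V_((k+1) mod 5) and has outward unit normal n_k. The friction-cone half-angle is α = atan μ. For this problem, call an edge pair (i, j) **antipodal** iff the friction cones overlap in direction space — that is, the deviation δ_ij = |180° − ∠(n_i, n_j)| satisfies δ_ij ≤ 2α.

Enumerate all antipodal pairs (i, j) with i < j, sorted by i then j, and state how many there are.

α = atan 0.55 = 28.81°;  2α = 57.62°
n_0 = (+0.7026, +0.7116)
n_1 = (-0.6739, +0.7388)
n_2 = (-0.9542, -0.2991)
n_3 = (-0.1813, -0.9834)
n_4 = (+0.8944, -0.4472)
  (0,1): δ = 93.00°  ·
  (0,2): δ = 27.96°  ✓
  (0,3): δ = 34.19°  ✓
  (0,4): δ = 108.07°  ·
  (1,2): δ = 114.97°  ·
  (1,3): δ = 52.82°  ✓
  (1,4): δ = 21.06°  ✓
  (2,3): δ = 117.85°  ·
  (2,4): δ = 43.97°  ✓
  (3,4): δ = 106.12°  ·
antipodal pairs: 5

count = 5; pairs: (0,2), (0,3), (1,3), (1,4), (2,4)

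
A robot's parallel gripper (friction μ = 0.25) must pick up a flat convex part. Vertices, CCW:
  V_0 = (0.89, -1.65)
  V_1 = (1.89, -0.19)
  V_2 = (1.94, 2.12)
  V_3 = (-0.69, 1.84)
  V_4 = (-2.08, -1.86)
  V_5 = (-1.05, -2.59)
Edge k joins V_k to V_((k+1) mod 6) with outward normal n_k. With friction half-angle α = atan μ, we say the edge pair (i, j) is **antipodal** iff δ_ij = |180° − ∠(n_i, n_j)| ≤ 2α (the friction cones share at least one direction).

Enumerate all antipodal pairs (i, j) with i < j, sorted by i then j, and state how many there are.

count = 3; pairs: (0,3), (1,3), (2,5)

α = atan 0.25 = 14.04°;  2α = 28.07°
n_0 = (+0.8250, -0.5651)
n_1 = (+0.9998, -0.0216)
n_2 = (-0.1059, +0.9944)
n_3 = (-0.9361, +0.3517)
n_4 = (-0.5782, -0.8159)
n_5 = (+0.4360, -0.8999)
  (0,1): δ = 146.83°  ·
  (0,2): δ = 49.51°  ·
  (0,3): δ = 13.82°  ✓
  (0,4): δ = 89.08°  ·
  (0,5): δ = 150.26°  ·
  (1,2): δ = 82.68°  ·
  (1,3): δ = 19.35°  ✓
  (1,4): δ = 55.91°  ·
  (1,5): δ = 117.09°  ·
  (2,3): δ = 116.67°  ·
  (2,4): δ = 41.40°  ·
  (2,5): δ = 19.77°  ✓
  (3,4): δ = 104.74°  ·
  (3,5): δ = 43.56°  ·
  (4,5): δ = 118.82°  ·
antipodal pairs: 3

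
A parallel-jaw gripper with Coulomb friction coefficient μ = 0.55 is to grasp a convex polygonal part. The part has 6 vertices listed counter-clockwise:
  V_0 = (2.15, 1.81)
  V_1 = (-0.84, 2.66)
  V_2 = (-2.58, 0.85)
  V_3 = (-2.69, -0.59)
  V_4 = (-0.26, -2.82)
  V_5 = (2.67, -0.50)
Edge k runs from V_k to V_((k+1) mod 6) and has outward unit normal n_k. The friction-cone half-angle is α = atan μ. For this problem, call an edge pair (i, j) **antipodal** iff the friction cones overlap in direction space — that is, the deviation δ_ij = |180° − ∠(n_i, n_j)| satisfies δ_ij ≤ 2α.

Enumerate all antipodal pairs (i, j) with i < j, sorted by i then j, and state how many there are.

α = atan 0.55 = 28.81°;  2α = 57.62°
n_0 = (+0.2734, +0.9619)
n_1 = (-0.7209, +0.6930)
n_2 = (-0.9971, +0.0762)
n_3 = (-0.6761, -0.7368)
n_4 = (+0.6208, -0.7840)
n_5 = (+0.9756, +0.2196)
  (0,1): δ = 118.00°  ·
  (0,2): δ = 78.50°  ·
  (0,3): δ = 26.67°  ✓
  (0,4): δ = 54.24°  ✓
  (0,5): δ = 118.56°  ·
  (1,2): δ = 140.50°  ·
  (1,3): δ = 88.67°  ·
  (1,4): δ = 7.76°  ✓
  (1,5): δ = 56.56°  ✓
  (2,3): δ = 128.17°  ·
  (2,4): δ = 47.26°  ✓
  (2,5): δ = 17.05°  ✓
  (3,4): δ = 99.09°  ·
  (3,5): δ = 34.77°  ✓
  (4,5): δ = 115.69°  ·
antipodal pairs: 7

count = 7; pairs: (0,3), (0,4), (1,4), (1,5), (2,4), (2,5), (3,5)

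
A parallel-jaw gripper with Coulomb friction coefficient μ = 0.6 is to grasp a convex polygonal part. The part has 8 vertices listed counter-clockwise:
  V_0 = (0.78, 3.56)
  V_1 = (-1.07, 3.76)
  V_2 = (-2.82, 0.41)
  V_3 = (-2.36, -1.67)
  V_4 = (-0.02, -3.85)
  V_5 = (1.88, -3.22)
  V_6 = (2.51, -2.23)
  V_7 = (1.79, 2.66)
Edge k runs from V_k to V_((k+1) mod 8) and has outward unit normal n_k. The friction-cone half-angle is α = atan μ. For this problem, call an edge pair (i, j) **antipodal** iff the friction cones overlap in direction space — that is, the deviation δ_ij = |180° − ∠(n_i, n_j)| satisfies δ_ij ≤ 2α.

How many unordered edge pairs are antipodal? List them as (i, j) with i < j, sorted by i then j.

count = 11; pairs: (0,3), (0,4), (1,4), (1,5), (1,6), (2,5), (2,6), (2,7), (3,6), (3,7), (4,7)

α = atan 0.6 = 30.96°;  2α = 61.93°
n_0 = (+0.1075, +0.9942)
n_1 = (-0.8863, +0.4630)
n_2 = (-0.9764, -0.2159)
n_3 = (-0.6816, -0.7317)
n_4 = (+0.3147, -0.9492)
n_5 = (+0.8437, -0.5369)
n_6 = (+0.9893, +0.1457)
n_7 = (+0.6653, +0.7466)
  (0,1): δ = 111.41°  ·
  (0,2): δ = 71.36°  ·
  (0,3): δ = 36.80°  ✓
  (0,4): δ = 24.51°  ✓
  (0,5): δ = 63.70°  ·
  (0,6): δ = 104.55°  ·
  (0,7): δ = 144.47°  ·
  (1,2): δ = 139.95°  ·
  (1,3): δ = 105.39°  ·
  (1,4): δ = 44.07°  ✓
  (1,5): δ = 4.89°  ✓
  (1,6): δ = 35.96°  ✓
  (1,7): δ = 75.88°  ·
  (2,3): δ = 145.44°  ·
  (2,4): δ = 84.13°  ·
  (2,5): δ = 44.94°  ✓
  (2,6): δ = 4.09°  ✓
  (2,7): δ = 35.83°  ✓
  (3,4): δ = 118.68°  ·
  (3,5): δ = 79.50°  ·
  (3,6): δ = 38.65°  ✓
  (3,7): δ = 1.27°  ✓
  (4,5): δ = 140.82°  ·
  (4,6): δ = 99.97°  ·
  (4,7): δ = 60.05°  ✓
  (5,6): δ = 139.15°  ·
  (5,7): δ = 99.23°  ·
  (6,7): δ = 140.08°  ·
antipodal pairs: 11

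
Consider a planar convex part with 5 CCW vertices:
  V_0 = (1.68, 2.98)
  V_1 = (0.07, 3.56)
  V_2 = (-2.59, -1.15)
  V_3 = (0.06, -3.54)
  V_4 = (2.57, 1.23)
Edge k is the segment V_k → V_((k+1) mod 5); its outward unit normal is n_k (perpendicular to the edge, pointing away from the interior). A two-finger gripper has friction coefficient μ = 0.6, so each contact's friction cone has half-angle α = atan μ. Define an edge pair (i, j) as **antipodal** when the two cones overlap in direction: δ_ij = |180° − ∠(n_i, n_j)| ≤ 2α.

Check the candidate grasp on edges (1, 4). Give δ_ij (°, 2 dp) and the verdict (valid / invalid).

δ = 56.41°, valid

α = atan 0.6 = 30.96°;  2α = 61.93°
edge 1: e_1 = (-2.66, -4.71);  n_1 = (-0.8707, +0.4918)
edge 4: e_4 = (-0.89, +1.75);  n_4 = (+0.8914, +0.4533)
∠(n_1, n_4) = 123.59°
δ = |180° − 123.59°| = 56.41°
56.41° ≤ 2α = 61.93°  →  valid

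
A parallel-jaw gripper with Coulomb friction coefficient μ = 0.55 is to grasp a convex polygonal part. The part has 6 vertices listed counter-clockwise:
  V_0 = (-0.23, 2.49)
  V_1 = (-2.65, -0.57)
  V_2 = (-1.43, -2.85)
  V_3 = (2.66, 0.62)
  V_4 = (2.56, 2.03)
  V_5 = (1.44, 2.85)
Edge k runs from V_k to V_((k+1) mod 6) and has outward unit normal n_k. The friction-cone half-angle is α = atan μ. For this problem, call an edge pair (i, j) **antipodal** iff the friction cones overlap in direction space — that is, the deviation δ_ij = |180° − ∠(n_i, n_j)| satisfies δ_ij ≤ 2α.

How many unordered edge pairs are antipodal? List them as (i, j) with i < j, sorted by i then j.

α = atan 0.55 = 28.81°;  2α = 57.62°
n_0 = (-0.7844, +0.6203)
n_1 = (-0.8817, -0.4718)
n_2 = (+0.6469, -0.7625)
n_3 = (+0.9975, +0.0707)
n_4 = (+0.5907, +0.8069)
n_5 = (-0.2107, +0.9775)
  (0,1): δ = 113.51°  ·
  (0,2): δ = 11.35°  ✓
  (0,3): δ = 42.40°  ✓
  (0,4): δ = 92.13°  ·
  (0,5): δ = 140.50°  ·
  (1,2): δ = 77.84°  ·
  (1,3): δ = 24.09°  ✓
  (1,4): δ = 25.64°  ✓
  (1,5): δ = 74.01°  ·
  (2,3): δ = 126.25°  ·
  (2,4): δ = 76.52°  ·
  (2,5): δ = 28.15°  ✓
  (3,4): δ = 130.27°  ·
  (3,5): δ = 81.89°  ·
  (4,5): δ = 131.63°  ·
antipodal pairs: 5

count = 5; pairs: (0,2), (0,3), (1,3), (1,4), (2,5)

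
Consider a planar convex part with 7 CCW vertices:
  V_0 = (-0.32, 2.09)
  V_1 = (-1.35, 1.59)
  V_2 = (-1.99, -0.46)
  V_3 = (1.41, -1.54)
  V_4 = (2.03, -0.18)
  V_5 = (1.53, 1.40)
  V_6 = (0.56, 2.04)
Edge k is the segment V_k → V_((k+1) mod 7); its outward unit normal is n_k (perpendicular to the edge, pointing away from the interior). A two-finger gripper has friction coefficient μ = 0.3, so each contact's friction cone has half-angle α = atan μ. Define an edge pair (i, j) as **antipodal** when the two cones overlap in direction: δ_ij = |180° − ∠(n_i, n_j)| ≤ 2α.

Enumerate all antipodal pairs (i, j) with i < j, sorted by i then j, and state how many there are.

α = atan 0.3 = 16.70°;  2α = 33.40°
n_0 = (-0.4367, +0.8996)
n_1 = (-0.9546, +0.2980)
n_2 = (-0.3027, -0.9531)
n_3 = (+0.9099, -0.4148)
n_4 = (+0.9534, +0.3017)
n_5 = (+0.5507, +0.8347)
n_6 = (+0.0567, +0.9984)
  (0,1): δ = 133.23°  ·
  (0,2): δ = 43.52°  ·
  (0,3): δ = 39.60°  ·
  (0,4): δ = 81.67°  ·
  (0,5): δ = 120.69°  ·
  (0,6): δ = 150.85°  ·
  (1,2): δ = 90.28°  ·
  (1,3): δ = 7.17°  ✓
  (1,4): δ = 34.90°  ·
  (1,5): δ = 73.92°  ·
  (1,6): δ = 104.09°  ·
  (2,3): δ = 96.89°  ·
  (2,4): δ = 54.82°  ·
  (2,5): δ = 15.79°  ✓
  (2,6): δ = 14.37°  ✓
  (3,4): δ = 137.93°  ·
  (3,5): δ = 98.91°  ·
  (3,6): δ = 68.74°  ·
  (4,5): δ = 140.98°  ·
  (4,6): δ = 110.81°  ·
  (5,6): δ = 149.84°  ·
antipodal pairs: 3

count = 3; pairs: (1,3), (2,5), (2,6)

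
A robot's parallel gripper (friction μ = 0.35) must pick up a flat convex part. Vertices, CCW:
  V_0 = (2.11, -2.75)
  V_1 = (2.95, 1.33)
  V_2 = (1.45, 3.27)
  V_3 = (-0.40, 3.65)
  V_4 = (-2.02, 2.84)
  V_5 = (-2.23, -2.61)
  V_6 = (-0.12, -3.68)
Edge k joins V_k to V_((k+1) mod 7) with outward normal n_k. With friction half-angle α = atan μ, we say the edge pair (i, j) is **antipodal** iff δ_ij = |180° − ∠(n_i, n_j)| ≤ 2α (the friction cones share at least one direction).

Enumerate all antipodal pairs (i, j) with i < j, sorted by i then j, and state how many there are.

count = 5; pairs: (0,4), (1,5), (2,5), (2,6), (3,6)

α = atan 0.35 = 19.29°;  2α = 38.58°
n_0 = (+0.9795, -0.2017)
n_1 = (+0.7911, +0.6117)
n_2 = (+0.2012, +0.9795)
n_3 = (-0.4472, +0.8944)
n_4 = (-0.9993, +0.0385)
n_5 = (-0.4523, -0.8919)
n_6 = (+0.3849, -0.9230)
  (0,1): δ = 130.66°  ·
  (0,2): δ = 89.97°  ·
  (0,3): δ = 51.80°  ·
  (0,4): δ = 9.43°  ✓
  (0,5): δ = 74.74°  ·
  (0,6): δ = 124.27°  ·
  (1,2): δ = 139.32°  ·
  (1,3): δ = 101.15°  ·
  (1,4): δ = 39.92°  ·
  (1,5): δ = 25.40°  ✓
  (1,6): δ = 74.93°  ·
  (2,3): δ = 141.83°  ·
  (2,4): δ = 80.60°  ·
  (2,5): δ = 15.28°  ✓
  (2,6): δ = 34.25°  ✓
  (3,4): δ = 118.77°  ·
  (3,5): δ = 53.46°  ·
  (3,6): δ = 3.93°  ✓
  (4,5): δ = 114.68°  ·
  (4,6): δ = 65.16°  ·
  (5,6): δ = 130.47°  ·
antipodal pairs: 5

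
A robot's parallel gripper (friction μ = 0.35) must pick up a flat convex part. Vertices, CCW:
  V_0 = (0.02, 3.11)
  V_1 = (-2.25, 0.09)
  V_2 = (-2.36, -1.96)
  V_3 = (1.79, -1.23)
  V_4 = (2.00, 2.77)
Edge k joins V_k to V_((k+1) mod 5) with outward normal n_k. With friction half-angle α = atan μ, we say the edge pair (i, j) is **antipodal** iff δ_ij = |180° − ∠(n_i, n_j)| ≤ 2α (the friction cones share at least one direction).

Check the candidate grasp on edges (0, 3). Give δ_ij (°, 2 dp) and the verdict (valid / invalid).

δ = 33.93°, valid

α = atan 0.35 = 19.29°;  2α = 38.58°
edge 0: e_0 = (-2.27, -3.02);  n_0 = (-0.7994, +0.6008)
edge 3: e_3 = (+0.21, +4.00);  n_3 = (+0.9986, -0.0524)
∠(n_0, n_3) = 146.07°
δ = |180° − 146.07°| = 33.93°
33.93° ≤ 2α = 38.58°  →  valid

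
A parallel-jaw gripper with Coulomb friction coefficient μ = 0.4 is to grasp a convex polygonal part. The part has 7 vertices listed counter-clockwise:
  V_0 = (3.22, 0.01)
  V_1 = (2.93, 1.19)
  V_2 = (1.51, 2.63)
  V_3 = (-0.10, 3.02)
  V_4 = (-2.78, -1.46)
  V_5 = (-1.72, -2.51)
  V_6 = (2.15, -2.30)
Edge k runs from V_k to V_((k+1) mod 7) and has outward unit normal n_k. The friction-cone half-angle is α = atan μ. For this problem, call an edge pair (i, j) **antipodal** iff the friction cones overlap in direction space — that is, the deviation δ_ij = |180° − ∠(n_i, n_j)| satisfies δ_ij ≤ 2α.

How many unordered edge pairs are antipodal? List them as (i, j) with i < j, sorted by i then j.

count = 5; pairs: (0,4), (1,4), (2,4), (2,5), (3,6)

α = atan 0.4 = 21.80°;  2α = 43.60°
n_0 = (+0.9711, +0.2387)
n_1 = (+0.7120, +0.7021)
n_2 = (+0.2354, +0.9719)
n_3 = (-0.8582, +0.5134)
n_4 = (-0.7037, -0.7105)
n_5 = (+0.0542, -0.9985)
n_6 = (+0.9074, -0.4203)
  (0,1): δ = 149.21°  ·
  (0,2): δ = 117.42°  ·
  (0,3): δ = 44.70°  ·
  (0,4): δ = 31.46°  ✓
  (0,5): δ = 79.30°  ·
  (0,6): δ = 141.34°  ·
  (1,2): δ = 148.22°  ·
  (1,3): δ = 75.49°  ·
  (1,4): δ = 0.67°  ✓
  (1,5): δ = 48.51°  ·
  (1,6): δ = 110.55°  ·
  (2,3): δ = 107.27°  ·
  (2,4): δ = 31.11°  ✓
  (2,5): δ = 16.72°  ✓
  (2,6): δ = 78.76°  ·
  (3,4): δ = 103.84°  ·
  (3,5): δ = 56.01°  ·
  (3,6): δ = 6.03°  ✓
  (4,5): δ = 132.17°  ·
  (4,6): δ = 70.13°  ·
  (5,6): δ = 117.96°  ·
antipodal pairs: 5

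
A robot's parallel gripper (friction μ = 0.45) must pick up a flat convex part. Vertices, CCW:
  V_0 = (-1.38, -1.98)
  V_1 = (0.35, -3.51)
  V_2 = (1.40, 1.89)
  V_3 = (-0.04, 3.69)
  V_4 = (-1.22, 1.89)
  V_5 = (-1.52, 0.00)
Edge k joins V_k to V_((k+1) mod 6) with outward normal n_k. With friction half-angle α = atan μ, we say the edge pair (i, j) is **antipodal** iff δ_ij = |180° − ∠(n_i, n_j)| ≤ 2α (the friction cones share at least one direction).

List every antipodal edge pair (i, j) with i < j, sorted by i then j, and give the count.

count = 6; pairs: (0,2), (1,3), (1,4), (1,5), (2,4), (2,5)

α = atan 0.45 = 24.23°;  2α = 48.46°
n_0 = (-0.6625, -0.7491)
n_1 = (+0.9816, -0.1909)
n_2 = (+0.7809, +0.6247)
n_3 = (-0.8363, +0.5483)
n_4 = (-0.9876, +0.1568)
n_5 = (-0.9975, -0.0705)
  (0,1): δ = 59.51°  ·
  (0,2): δ = 9.85°  ✓
  (0,3): δ = 98.24°  ·
  (0,4): δ = 122.47°  ·
  (0,5): δ = 135.53°  ·
  (1,2): δ = 130.34°  ·
  (1,3): δ = 22.24°  ✓
  (1,4): δ = 1.98°  ✓
  (1,5): δ = 15.05°  ✓
  (2,3): δ = 71.91°  ·
  (2,4): δ = 47.68°  ✓
  (2,5): δ = 34.62°  ✓
  (3,4): δ = 155.77°  ·
  (3,5): δ = 142.71°  ·
  (4,5): δ = 166.94°  ·
antipodal pairs: 6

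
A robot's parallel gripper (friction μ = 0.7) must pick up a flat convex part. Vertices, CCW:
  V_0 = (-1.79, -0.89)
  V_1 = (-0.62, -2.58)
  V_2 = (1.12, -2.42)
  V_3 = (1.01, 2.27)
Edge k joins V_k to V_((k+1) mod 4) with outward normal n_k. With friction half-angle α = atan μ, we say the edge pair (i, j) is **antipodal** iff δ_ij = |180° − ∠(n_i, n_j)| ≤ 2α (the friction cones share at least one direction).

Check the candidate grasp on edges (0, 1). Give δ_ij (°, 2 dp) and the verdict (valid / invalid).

δ = 119.44°, invalid

α = atan 0.7 = 34.99°;  2α = 69.98°
edge 0: e_0 = (+1.17, -1.69);  n_0 = (-0.8222, -0.5692)
edge 1: e_1 = (+1.74, +0.16);  n_1 = (+0.0916, -0.9958)
∠(n_0, n_1) = 60.56°
δ = |180° − 60.56°| = 119.44°
119.44° > 2α = 69.98°  →  invalid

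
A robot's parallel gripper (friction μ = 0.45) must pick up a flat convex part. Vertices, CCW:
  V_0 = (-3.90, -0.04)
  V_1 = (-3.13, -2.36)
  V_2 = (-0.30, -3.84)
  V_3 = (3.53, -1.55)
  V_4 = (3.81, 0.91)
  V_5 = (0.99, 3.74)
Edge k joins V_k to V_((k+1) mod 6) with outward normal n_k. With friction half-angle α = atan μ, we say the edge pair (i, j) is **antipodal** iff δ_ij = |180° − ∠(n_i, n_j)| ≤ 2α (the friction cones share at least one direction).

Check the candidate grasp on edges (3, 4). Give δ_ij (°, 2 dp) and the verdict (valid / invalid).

δ = 128.61°, invalid

α = atan 0.45 = 24.23°;  2α = 48.46°
edge 3: e_3 = (+0.28, +2.46);  n_3 = (+0.9936, -0.1131)
edge 4: e_4 = (-2.82, +2.83);  n_4 = (+0.7084, +0.7059)
∠(n_3, n_4) = 51.39°
δ = |180° − 51.39°| = 128.61°
128.61° > 2α = 48.46°  →  invalid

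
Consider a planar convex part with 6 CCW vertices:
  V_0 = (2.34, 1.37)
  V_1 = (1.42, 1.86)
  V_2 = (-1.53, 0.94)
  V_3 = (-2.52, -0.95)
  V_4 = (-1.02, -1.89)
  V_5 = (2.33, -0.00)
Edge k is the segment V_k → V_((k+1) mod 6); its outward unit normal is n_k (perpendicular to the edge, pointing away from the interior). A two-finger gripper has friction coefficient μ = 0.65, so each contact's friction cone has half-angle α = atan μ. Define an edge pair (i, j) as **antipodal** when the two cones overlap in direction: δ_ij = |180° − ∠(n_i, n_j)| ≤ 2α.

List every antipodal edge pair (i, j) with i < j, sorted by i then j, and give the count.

α = atan 0.65 = 33.02°;  2α = 66.05°
n_0 = (+0.4701, +0.8826)
n_1 = (-0.2977, +0.9547)
n_2 = (-0.8858, +0.4640)
n_3 = (-0.5310, -0.8474)
n_4 = (+0.4914, -0.8709)
n_5 = (+1.0000, -0.0073)
  (0,1): δ = 134.64°  ·
  (0,2): δ = 89.61°  ·
  (0,3): δ = 4.03°  ✓
  (0,4): δ = 57.47°  ✓
  (0,5): δ = 117.62°  ·
  (1,2): δ = 134.97°  ·
  (1,3): δ = 49.39°  ✓
  (1,4): δ = 12.11°  ✓
  (1,5): δ = 72.26°  ·
  (2,3): δ = 94.43°  ·
  (2,4): δ = 32.92°  ✓
  (2,5): δ = 27.23°  ✓
  (3,4): δ = 118.50°  ·
  (3,5): δ = 58.34°  ✓
  (4,5): δ = 119.85°  ·
antipodal pairs: 7

count = 7; pairs: (0,3), (0,4), (1,3), (1,4), (2,4), (2,5), (3,5)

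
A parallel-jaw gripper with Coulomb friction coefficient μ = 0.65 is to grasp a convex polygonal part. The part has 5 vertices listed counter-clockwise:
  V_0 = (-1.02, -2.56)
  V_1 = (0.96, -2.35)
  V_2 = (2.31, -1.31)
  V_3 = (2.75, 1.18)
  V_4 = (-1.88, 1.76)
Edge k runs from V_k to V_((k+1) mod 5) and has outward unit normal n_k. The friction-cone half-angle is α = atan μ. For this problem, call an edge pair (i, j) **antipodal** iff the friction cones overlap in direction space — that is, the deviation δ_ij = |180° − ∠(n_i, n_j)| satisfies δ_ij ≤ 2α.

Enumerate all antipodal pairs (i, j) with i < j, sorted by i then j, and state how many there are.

count = 4; pairs: (0,3), (1,3), (1,4), (2,4)

α = atan 0.65 = 33.02°;  2α = 66.05°
n_0 = (+0.1055, -0.9944)
n_1 = (+0.6103, -0.7922)
n_2 = (+0.9847, -0.1740)
n_3 = (+0.1243, +0.9922)
n_4 = (-0.9808, -0.1952)
  (0,1): δ = 148.44°  ·
  (0,2): δ = 106.08°  ·
  (0,3): δ = 13.19°  ✓
  (0,4): δ = 95.20°  ·
  (1,2): δ = 137.63°  ·
  (1,3): δ = 44.75°  ✓
  (1,4): δ = 63.65°  ✓
  (2,3): δ = 87.12°  ·
  (2,4): δ = 21.28°  ✓
  (3,4): δ = 71.60°  ·
antipodal pairs: 4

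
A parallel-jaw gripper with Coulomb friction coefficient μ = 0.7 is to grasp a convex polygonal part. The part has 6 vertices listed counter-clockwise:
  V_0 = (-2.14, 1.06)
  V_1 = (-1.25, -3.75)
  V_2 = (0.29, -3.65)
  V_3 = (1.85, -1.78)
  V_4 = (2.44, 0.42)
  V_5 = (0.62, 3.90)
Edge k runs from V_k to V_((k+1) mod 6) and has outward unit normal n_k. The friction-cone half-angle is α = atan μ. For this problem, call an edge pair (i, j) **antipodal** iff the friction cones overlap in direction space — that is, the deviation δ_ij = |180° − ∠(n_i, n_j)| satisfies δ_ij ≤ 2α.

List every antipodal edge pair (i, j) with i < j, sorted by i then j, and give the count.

count = 7; pairs: (0,2), (0,3), (0,4), (1,4), (1,5), (2,5), (3,5)

α = atan 0.7 = 34.99°;  2α = 69.98°
n_0 = (-0.9833, -0.1819)
n_1 = (+0.0648, -0.9979)
n_2 = (+0.7679, -0.6406)
n_3 = (+0.9659, -0.2590)
n_4 = (+0.8861, +0.4634)
n_5 = (-0.7171, +0.6969)
  (0,1): δ = 96.77°  ·
  (0,2): δ = 50.32°  ✓
  (0,3): δ = 25.50°  ✓
  (0,4): δ = 17.13°  ✓
  (0,5): δ = 125.34°  ·
  (1,2): δ = 133.55°  ·
  (1,3): δ = 108.73°  ·
  (1,4): δ = 66.11°  ✓
  (1,5): δ = 42.10°  ✓
  (2,3): δ = 155.18°  ·
  (2,4): δ = 112.56°  ·
  (2,5): δ = 4.35°  ✓
  (3,4): δ = 137.38°  ·
  (3,5): δ = 29.17°  ✓
  (4,5): δ = 71.79°  ·
antipodal pairs: 7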